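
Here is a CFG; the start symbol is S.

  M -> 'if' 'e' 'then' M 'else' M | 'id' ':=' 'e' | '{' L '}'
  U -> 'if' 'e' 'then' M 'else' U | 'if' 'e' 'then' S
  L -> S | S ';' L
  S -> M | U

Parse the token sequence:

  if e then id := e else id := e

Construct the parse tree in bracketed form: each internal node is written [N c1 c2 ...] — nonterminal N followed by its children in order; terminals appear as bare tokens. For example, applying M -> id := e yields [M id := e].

[S [M if e then [M id := e] else [M id := e]]]

S
M
if e then M else M
if e then id := e else M
if e then id := e else id := e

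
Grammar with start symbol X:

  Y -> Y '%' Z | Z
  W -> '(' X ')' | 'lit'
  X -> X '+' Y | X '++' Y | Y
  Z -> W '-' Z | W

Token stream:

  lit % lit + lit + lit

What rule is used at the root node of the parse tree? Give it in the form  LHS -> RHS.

[X [X [X [Y [Y [Z [W lit]]] % [Z [W lit]]]] + [Y [Z [W lit]]]] + [Y [Z [W lit]]]]

X -> X '+' Y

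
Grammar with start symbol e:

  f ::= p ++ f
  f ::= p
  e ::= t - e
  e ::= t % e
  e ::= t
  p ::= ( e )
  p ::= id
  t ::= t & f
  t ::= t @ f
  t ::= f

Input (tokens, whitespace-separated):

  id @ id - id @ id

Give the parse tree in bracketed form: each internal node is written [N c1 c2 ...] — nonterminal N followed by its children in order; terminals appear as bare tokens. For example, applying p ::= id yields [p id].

[e [t [t [f [p id]]] @ [f [p id]]] - [e [t [t [f [p id]]] @ [f [p id]]]]]

e
t - e
t @ f - e
f @ f - e
p @ f - e
id @ f - e
id @ p - e
id @ id - e
id @ id - t
id @ id - t @ f
id @ id - f @ f
id @ id - p @ f
id @ id - id @ f
id @ id - id @ p
id @ id - id @ id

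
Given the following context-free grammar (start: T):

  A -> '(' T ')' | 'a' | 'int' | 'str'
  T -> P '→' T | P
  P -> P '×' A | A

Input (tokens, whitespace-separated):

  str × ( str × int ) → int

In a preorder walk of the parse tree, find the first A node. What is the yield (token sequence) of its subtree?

str

[T [P [P [A str]] × [A ( [T [P [P [A str]] × [A int]]] )]] → [T [P [A int]]]]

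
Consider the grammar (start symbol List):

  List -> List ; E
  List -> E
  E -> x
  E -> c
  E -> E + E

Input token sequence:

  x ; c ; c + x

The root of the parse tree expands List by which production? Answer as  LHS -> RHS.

List -> List ; E

[List [List [List [E x]] ; [E c]] ; [E [E c] + [E x]]]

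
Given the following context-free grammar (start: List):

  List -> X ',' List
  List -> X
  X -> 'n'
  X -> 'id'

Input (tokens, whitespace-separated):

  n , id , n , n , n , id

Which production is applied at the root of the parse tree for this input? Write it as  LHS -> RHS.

List -> X ',' List

[List [X n] , [List [X id] , [List [X n] , [List [X n] , [List [X n] , [List [X id]]]]]]]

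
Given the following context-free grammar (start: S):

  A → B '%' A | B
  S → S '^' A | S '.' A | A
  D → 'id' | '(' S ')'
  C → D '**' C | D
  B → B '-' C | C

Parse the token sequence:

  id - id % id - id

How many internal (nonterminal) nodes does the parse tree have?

15

[S [A [B [B [C [D id]]] - [C [D id]]] % [A [B [B [C [D id]]] - [C [D id]]]]]]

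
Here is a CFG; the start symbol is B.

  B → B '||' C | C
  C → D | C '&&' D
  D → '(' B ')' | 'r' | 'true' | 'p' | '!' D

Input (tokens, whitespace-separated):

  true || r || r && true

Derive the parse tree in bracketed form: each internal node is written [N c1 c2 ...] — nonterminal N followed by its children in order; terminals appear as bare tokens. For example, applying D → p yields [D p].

B
B || C
B || C || C
C || C || C
D || C || C
true || C || C
true || D || C
true || r || C
true || r || C && D
true || r || D && D
true || r || r && D
true || r || r && true

[B [B [B [C [D true]]] || [C [D r]]] || [C [C [D r]] && [D true]]]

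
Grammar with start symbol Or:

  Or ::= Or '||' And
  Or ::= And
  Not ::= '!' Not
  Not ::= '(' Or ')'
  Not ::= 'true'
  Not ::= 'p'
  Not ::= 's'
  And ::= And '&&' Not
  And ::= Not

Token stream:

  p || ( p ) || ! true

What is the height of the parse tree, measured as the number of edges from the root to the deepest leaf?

[Or [Or [Or [And [Not p]]] || [And [Not ( [Or [And [Not p]]] )]]] || [And [Not ! [Not true]]]]

7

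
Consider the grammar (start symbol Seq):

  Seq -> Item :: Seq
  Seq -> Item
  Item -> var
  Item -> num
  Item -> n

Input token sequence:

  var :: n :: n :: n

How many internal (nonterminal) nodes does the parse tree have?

[Seq [Item var] :: [Seq [Item n] :: [Seq [Item n] :: [Seq [Item n]]]]]

8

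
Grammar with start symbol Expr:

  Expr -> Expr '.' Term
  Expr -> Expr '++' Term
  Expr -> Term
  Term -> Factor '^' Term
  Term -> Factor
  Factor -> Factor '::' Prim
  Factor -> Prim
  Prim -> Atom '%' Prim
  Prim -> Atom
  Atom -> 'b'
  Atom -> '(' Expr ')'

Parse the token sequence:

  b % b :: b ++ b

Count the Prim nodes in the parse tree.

[Expr [Expr [Term [Factor [Factor [Prim [Atom b] % [Prim [Atom b]]]] :: [Prim [Atom b]]]]] ++ [Term [Factor [Prim [Atom b]]]]]

4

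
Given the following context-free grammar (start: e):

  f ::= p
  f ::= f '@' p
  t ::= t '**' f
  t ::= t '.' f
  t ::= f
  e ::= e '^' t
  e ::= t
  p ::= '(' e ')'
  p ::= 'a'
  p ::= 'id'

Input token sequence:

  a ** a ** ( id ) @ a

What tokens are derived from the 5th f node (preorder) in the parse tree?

[e [t [t [t [f [p a]]] ** [f [p a]]] ** [f [f [p ( [e [t [f [p id]]]] )]] @ [p a]]]]

id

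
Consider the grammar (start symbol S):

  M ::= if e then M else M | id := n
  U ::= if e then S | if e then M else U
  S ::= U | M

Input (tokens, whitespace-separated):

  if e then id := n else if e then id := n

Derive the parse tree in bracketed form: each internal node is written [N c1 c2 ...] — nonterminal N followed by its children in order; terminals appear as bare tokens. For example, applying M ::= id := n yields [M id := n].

S
U
if e then M else U
if e then id := n else U
if e then id := n else if e then S
if e then id := n else if e then M
if e then id := n else if e then id := n

[S [U if e then [M id := n] else [U if e then [S [M id := n]]]]]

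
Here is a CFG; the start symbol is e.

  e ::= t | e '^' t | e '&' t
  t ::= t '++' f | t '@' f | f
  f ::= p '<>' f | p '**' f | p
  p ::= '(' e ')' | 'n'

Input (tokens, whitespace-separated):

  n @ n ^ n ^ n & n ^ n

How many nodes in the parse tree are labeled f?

6

[e [e [e [e [e [t [t [f [p n]]] @ [f [p n]]]] ^ [t [f [p n]]]] ^ [t [f [p n]]]] & [t [f [p n]]]] ^ [t [f [p n]]]]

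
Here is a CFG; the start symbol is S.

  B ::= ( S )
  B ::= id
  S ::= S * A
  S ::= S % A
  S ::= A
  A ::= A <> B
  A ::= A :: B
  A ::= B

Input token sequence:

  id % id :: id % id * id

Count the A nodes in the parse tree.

[S [S [S [S [A [B id]]] % [A [A [B id]] :: [B id]]] % [A [B id]]] * [A [B id]]]

5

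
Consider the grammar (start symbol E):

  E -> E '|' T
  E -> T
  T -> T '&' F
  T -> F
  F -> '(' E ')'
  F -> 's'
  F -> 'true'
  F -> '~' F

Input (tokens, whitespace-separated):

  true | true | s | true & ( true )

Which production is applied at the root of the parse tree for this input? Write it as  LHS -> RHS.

E -> E '|' T

[E [E [E [E [T [F true]]] | [T [F true]]] | [T [F s]]] | [T [T [F true]] & [F ( [E [T [F true]]] )]]]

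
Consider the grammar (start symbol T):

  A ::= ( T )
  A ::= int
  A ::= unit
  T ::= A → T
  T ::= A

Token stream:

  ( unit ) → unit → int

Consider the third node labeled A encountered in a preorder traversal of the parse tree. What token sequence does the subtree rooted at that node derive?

unit

[T [A ( [T [A unit]] )] → [T [A unit] → [T [A int]]]]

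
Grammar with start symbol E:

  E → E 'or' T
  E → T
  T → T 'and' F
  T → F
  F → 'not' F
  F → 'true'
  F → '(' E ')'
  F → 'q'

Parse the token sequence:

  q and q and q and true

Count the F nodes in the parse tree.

[E [T [T [T [T [F q]] and [F q]] and [F q]] and [F true]]]

4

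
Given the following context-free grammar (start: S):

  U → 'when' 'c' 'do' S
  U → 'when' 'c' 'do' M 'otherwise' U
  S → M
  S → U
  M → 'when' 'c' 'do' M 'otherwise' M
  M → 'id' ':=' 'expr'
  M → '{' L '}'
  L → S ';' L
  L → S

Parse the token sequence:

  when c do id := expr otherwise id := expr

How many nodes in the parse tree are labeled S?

[S [M when c do [M id := expr] otherwise [M id := expr]]]

1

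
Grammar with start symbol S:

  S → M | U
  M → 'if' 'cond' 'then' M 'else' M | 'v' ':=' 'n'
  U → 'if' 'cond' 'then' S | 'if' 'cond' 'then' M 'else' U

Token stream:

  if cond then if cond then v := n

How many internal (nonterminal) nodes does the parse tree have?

[S [U if cond then [S [U if cond then [S [M v := n]]]]]]

6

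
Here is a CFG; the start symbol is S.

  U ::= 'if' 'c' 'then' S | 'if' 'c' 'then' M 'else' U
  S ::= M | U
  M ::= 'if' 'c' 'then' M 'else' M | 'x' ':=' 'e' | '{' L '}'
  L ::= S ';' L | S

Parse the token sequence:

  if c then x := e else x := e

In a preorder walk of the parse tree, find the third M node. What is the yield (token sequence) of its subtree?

x := e

[S [M if c then [M x := e] else [M x := e]]]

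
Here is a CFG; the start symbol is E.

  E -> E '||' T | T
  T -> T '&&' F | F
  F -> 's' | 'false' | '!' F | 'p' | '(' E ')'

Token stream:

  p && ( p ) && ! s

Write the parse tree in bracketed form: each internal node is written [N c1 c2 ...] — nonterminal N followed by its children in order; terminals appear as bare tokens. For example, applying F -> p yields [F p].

[E [T [T [T [F p]] && [F ( [E [T [F p]]] )]] && [F ! [F s]]]]

E
T
T && F
T && F && F
F && F && F
p && F && F
p && ( E ) && F
p && ( T ) && F
p && ( F ) && F
p && ( p ) && F
p && ( p ) && ! F
p && ( p ) && ! s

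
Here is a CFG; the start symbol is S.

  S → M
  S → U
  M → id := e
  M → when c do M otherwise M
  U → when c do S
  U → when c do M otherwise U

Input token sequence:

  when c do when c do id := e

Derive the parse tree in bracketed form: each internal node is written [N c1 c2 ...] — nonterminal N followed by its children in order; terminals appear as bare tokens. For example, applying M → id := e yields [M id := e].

[S [U when c do [S [U when c do [S [M id := e]]]]]]

S
U
when c do S
when c do U
when c do when c do S
when c do when c do M
when c do when c do id := e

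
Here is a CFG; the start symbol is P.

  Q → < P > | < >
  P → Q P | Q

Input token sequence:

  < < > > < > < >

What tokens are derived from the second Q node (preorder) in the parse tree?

< >

[P [Q < [P [Q < >]] >] [P [Q < >] [P [Q < >]]]]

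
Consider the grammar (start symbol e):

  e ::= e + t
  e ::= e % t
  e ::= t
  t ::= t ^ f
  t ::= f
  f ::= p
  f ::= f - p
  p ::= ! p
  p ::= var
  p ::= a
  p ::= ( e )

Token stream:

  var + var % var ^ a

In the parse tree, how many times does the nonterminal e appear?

3

[e [e [e [t [f [p var]]]] + [t [f [p var]]]] % [t [t [f [p var]]] ^ [f [p a]]]]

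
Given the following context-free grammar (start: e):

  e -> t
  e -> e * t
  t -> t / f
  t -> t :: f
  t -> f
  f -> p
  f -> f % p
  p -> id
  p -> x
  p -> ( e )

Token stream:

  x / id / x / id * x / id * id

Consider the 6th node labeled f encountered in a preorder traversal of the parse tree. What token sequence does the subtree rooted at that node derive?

[e [e [e [t [t [t [t [f [p x]]] / [f [p id]]] / [f [p x]]] / [f [p id]]]] * [t [t [f [p x]]] / [f [p id]]]] * [t [f [p id]]]]

id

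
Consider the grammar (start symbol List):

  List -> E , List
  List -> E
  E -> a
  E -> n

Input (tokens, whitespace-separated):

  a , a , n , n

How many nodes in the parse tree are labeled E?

[List [E a] , [List [E a] , [List [E n] , [List [E n]]]]]

4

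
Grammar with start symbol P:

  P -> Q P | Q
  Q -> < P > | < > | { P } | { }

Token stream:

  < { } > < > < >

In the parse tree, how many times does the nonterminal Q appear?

4

[P [Q < [P [Q { }]] >] [P [Q < >] [P [Q < >]]]]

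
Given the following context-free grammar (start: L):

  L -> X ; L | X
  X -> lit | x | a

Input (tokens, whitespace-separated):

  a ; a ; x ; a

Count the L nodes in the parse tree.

[L [X a] ; [L [X a] ; [L [X x] ; [L [X a]]]]]

4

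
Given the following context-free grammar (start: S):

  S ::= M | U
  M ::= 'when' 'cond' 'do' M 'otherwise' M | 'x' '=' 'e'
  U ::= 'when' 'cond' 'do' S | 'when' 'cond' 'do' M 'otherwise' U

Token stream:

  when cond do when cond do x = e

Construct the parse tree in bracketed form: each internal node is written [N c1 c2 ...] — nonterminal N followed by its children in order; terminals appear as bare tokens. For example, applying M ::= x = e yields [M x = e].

S
U
when cond do S
when cond do U
when cond do when cond do S
when cond do when cond do M
when cond do when cond do x = e

[S [U when cond do [S [U when cond do [S [M x = e]]]]]]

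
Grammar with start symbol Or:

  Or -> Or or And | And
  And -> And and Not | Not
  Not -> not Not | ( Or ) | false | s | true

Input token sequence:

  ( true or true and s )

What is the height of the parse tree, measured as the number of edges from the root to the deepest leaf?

[Or [And [Not ( [Or [Or [And [Not true]]] or [And [And [Not true]] and [Not s]]] )]]]

7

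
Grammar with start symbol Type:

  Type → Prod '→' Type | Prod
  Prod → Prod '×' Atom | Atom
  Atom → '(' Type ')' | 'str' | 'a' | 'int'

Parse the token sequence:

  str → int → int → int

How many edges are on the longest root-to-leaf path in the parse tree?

6

[Type [Prod [Atom str]] → [Type [Prod [Atom int]] → [Type [Prod [Atom int]] → [Type [Prod [Atom int]]]]]]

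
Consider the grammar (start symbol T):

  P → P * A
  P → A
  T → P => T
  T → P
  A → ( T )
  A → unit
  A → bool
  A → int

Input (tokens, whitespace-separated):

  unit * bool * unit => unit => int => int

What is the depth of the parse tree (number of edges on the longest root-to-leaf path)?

[T [P [P [P [A unit]] * [A bool]] * [A unit]] => [T [P [A unit]] => [T [P [A int]] => [T [P [A int]]]]]]

6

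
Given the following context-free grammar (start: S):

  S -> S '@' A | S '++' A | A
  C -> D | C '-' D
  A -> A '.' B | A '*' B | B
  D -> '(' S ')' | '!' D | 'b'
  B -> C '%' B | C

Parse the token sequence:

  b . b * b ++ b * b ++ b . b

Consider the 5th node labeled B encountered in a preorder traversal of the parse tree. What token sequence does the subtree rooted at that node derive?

[S [S [S [A [A [A [B [C [D b]]]] . [B [C [D b]]]] * [B [C [D b]]]]] ++ [A [A [B [C [D b]]]] * [B [C [D b]]]]] ++ [A [A [B [C [D b]]]] . [B [C [D b]]]]]

b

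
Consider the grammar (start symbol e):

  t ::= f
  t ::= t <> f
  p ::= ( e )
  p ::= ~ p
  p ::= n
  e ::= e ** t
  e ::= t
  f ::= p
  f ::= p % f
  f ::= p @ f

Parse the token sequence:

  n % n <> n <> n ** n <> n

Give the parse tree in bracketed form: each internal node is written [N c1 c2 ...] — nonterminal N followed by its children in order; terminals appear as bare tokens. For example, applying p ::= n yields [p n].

[e [e [t [t [t [f [p n] % [f [p n]]]] <> [f [p n]]] <> [f [p n]]]] ** [t [t [f [p n]]] <> [f [p n]]]]

e
e ** t
t ** t
t <> f ** t
t <> f <> f ** t
f <> f <> f ** t
p % f <> f <> f ** t
n % f <> f <> f ** t
n % p <> f <> f ** t
n % n <> f <> f ** t
n % n <> p <> f ** t
n % n <> n <> f ** t
n % n <> n <> p ** t
n % n <> n <> n ** t
n % n <> n <> n ** t <> f
n % n <> n <> n ** f <> f
n % n <> n <> n ** p <> f
n % n <> n <> n ** n <> f
n % n <> n <> n ** n <> p
n % n <> n <> n ** n <> n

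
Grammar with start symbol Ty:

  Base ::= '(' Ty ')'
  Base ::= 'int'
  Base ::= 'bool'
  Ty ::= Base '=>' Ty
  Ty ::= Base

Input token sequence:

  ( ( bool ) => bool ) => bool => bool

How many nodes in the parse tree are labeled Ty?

6

[Ty [Base ( [Ty [Base ( [Ty [Base bool]] )] => [Ty [Base bool]]] )] => [Ty [Base bool] => [Ty [Base bool]]]]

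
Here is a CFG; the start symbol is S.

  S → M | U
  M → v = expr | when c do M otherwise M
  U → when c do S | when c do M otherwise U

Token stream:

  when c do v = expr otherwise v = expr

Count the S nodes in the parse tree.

[S [M when c do [M v = expr] otherwise [M v = expr]]]

1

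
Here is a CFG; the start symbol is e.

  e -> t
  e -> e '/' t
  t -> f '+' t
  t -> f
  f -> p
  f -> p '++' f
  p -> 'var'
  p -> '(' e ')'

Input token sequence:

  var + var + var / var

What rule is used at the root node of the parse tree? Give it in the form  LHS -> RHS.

e -> e '/' t

[e [e [t [f [p var]] + [t [f [p var]] + [t [f [p var]]]]]] / [t [f [p var]]]]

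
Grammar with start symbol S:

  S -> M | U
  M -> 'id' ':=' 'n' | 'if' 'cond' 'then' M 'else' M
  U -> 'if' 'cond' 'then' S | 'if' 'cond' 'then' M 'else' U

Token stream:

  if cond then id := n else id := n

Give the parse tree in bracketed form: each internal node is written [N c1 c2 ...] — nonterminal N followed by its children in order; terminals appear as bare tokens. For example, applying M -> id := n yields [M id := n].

S
M
if cond then M else M
if cond then id := n else M
if cond then id := n else id := n

[S [M if cond then [M id := n] else [M id := n]]]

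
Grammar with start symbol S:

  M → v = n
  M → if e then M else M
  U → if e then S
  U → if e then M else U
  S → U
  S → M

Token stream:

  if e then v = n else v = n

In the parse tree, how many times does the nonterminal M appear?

[S [M if e then [M v = n] else [M v = n]]]

3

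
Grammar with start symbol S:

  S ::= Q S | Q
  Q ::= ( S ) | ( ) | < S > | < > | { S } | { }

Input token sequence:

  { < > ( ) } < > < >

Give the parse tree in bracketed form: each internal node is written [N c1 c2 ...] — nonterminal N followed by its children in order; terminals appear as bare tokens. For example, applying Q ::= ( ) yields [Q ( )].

[S [Q { [S [Q < >] [S [Q ( )]]] }] [S [Q < >] [S [Q < >]]]]

S
Q S
{ S } S
{ Q S } S
{ < > S } S
{ < > Q } S
{ < > ( ) } S
{ < > ( ) } Q S
{ < > ( ) } < > S
{ < > ( ) } < > Q
{ < > ( ) } < > < >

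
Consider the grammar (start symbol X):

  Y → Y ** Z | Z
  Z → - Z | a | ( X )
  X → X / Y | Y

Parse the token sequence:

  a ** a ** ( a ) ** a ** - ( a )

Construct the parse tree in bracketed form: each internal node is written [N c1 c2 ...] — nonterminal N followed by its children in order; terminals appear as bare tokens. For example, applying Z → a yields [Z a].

X
Y
Y ** Z
Y ** Z ** Z
Y ** Z ** Z ** Z
Y ** Z ** Z ** Z ** Z
Z ** Z ** Z ** Z ** Z
a ** Z ** Z ** Z ** Z
a ** a ** Z ** Z ** Z
a ** a ** ( X ) ** Z ** Z
a ** a ** ( Y ) ** Z ** Z
a ** a ** ( Z ) ** Z ** Z
a ** a ** ( a ) ** Z ** Z
a ** a ** ( a ) ** a ** Z
a ** a ** ( a ) ** a ** - Z
a ** a ** ( a ) ** a ** - ( X )
a ** a ** ( a ) ** a ** - ( Y )
a ** a ** ( a ) ** a ** - ( Z )
a ** a ** ( a ) ** a ** - ( a )

[X [Y [Y [Y [Y [Y [Z a]] ** [Z a]] ** [Z ( [X [Y [Z a]]] )]] ** [Z a]] ** [Z - [Z ( [X [Y [Z a]]] )]]]]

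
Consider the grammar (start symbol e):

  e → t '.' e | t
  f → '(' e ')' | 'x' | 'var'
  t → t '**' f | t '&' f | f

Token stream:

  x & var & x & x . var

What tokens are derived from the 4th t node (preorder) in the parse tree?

[e [t [t [t [t [f x]] & [f var]] & [f x]] & [f x]] . [e [t [f var]]]]

x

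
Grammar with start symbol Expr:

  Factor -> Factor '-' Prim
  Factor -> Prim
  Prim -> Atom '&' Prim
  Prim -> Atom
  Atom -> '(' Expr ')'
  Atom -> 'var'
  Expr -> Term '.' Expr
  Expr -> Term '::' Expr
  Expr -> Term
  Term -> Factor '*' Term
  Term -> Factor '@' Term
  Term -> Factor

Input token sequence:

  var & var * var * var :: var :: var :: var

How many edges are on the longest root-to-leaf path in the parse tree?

[Expr [Term [Factor [Prim [Atom var] & [Prim [Atom var]]]] * [Term [Factor [Prim [Atom var]]] * [Term [Factor [Prim [Atom var]]]]]] :: [Expr [Term [Factor [Prim [Atom var]]]] :: [Expr [Term [Factor [Prim [Atom var]]]] :: [Expr [Term [Factor [Prim [Atom var]]]]]]]]

8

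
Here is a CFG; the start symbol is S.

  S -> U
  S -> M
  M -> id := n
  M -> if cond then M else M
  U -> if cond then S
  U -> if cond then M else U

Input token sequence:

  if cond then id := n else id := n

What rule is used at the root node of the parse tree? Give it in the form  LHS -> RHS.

[S [M if cond then [M id := n] else [M id := n]]]

S -> M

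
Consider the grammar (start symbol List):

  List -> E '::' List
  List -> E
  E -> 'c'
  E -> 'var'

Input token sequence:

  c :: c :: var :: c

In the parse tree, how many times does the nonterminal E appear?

[List [E c] :: [List [E c] :: [List [E var] :: [List [E c]]]]]

4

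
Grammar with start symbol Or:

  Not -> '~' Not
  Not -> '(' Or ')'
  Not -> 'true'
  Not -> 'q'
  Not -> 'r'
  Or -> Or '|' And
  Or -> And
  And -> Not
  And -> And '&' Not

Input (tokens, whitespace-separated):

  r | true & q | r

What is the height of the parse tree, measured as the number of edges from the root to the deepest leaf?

5

[Or [Or [Or [And [Not r]]] | [And [And [Not true]] & [Not q]]] | [And [Not r]]]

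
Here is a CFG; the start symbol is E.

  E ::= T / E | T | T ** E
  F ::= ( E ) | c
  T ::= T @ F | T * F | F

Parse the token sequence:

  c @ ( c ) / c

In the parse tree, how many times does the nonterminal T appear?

4

[E [T [T [F c]] @ [F ( [E [T [F c]]] )]] / [E [T [F c]]]]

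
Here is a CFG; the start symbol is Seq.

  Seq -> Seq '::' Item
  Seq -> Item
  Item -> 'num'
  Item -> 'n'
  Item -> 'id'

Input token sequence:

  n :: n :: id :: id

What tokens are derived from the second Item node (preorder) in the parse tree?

[Seq [Seq [Seq [Seq [Item n]] :: [Item n]] :: [Item id]] :: [Item id]]

n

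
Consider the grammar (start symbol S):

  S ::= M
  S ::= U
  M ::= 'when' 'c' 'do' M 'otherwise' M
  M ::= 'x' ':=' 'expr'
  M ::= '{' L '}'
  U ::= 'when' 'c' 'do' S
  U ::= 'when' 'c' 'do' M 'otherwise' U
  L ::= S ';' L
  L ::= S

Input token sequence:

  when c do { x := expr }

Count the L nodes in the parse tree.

[S [U when c do [S [M { [L [S [M x := expr]]] }]]]]

1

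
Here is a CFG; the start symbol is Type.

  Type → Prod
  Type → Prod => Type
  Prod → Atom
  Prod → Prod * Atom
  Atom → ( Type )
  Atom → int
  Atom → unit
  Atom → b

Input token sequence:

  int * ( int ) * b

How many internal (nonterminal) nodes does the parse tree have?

[Type [Prod [Prod [Prod [Atom int]] * [Atom ( [Type [Prod [Atom int]]] )]] * [Atom b]]]

10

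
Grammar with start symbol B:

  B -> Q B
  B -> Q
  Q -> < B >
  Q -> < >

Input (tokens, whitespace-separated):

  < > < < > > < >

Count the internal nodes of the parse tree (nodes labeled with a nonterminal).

[B [Q < >] [B [Q < [B [Q < >]] >] [B [Q < >]]]]

8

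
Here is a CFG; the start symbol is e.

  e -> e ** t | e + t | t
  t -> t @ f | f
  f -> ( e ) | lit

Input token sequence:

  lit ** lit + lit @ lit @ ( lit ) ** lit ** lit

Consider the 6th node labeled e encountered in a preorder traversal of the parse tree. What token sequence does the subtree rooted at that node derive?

lit

[e [e [e [e [e [t [f lit]]] ** [t [f lit]]] + [t [t [t [f lit]] @ [f lit]] @ [f ( [e [t [f lit]]] )]]] ** [t [f lit]]] ** [t [f lit]]]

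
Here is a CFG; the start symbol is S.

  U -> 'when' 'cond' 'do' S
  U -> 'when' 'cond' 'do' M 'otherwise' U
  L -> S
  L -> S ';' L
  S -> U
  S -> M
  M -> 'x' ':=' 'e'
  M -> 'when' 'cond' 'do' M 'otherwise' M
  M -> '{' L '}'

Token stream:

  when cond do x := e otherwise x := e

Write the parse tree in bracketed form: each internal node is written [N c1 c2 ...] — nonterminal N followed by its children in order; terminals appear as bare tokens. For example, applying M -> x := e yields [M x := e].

[S [M when cond do [M x := e] otherwise [M x := e]]]

S
M
when cond do M otherwise M
when cond do x := e otherwise M
when cond do x := e otherwise x := e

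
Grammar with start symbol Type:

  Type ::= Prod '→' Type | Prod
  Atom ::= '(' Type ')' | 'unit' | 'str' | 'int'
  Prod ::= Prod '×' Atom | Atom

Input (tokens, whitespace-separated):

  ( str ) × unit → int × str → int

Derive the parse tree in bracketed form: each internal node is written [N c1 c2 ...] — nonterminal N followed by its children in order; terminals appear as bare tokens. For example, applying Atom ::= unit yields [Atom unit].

[Type [Prod [Prod [Atom ( [Type [Prod [Atom str]]] )]] × [Atom unit]] → [Type [Prod [Prod [Atom int]] × [Atom str]] → [Type [Prod [Atom int]]]]]

Type
Prod → Type
Prod × Atom → Type
Atom × Atom → Type
( Type ) × Atom → Type
( Prod ) × Atom → Type
( Atom ) × Atom → Type
( str ) × Atom → Type
( str ) × unit → Type
( str ) × unit → Prod → Type
( str ) × unit → Prod × Atom → Type
( str ) × unit → Atom × Atom → Type
( str ) × unit → int × Atom → Type
( str ) × unit → int × str → Type
( str ) × unit → int × str → Prod
( str ) × unit → int × str → Atom
( str ) × unit → int × str → int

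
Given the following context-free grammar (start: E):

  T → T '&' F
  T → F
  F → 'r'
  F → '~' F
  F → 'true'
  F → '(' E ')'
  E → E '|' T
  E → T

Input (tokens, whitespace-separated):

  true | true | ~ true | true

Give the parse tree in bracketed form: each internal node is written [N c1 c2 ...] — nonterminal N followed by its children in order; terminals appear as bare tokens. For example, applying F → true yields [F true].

E
E | T
E | T | T
E | T | T | T
T | T | T | T
F | T | T | T
true | T | T | T
true | F | T | T
true | true | T | T
true | true | F | T
true | true | ~ F | T
true | true | ~ true | T
true | true | ~ true | F
true | true | ~ true | true

[E [E [E [E [T [F true]]] | [T [F true]]] | [T [F ~ [F true]]]] | [T [F true]]]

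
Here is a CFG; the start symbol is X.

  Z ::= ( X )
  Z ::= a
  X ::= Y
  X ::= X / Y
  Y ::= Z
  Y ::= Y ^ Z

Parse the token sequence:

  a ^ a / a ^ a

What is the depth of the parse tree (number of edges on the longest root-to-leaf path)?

5

[X [X [Y [Y [Z a]] ^ [Z a]]] / [Y [Y [Z a]] ^ [Z a]]]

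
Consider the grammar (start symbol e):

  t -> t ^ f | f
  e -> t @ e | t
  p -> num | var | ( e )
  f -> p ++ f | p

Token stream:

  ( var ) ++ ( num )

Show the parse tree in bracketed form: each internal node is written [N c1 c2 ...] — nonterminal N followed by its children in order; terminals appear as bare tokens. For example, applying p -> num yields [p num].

[e [t [f [p ( [e [t [f [p var]]]] )] ++ [f [p ( [e [t [f [p num]]]] )]]]]]

e
t
f
p ++ f
( e ) ++ f
( t ) ++ f
( f ) ++ f
( p ) ++ f
( var ) ++ f
( var ) ++ p
( var ) ++ ( e )
( var ) ++ ( t )
( var ) ++ ( f )
( var ) ++ ( p )
( var ) ++ ( num )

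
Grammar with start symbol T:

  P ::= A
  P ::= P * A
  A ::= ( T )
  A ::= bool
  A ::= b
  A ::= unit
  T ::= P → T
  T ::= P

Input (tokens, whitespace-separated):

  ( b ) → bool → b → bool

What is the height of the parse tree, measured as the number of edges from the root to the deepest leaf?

[T [P [A ( [T [P [A b]]] )]] → [T [P [A bool]] → [T [P [A b]] → [T [P [A bool]]]]]]

6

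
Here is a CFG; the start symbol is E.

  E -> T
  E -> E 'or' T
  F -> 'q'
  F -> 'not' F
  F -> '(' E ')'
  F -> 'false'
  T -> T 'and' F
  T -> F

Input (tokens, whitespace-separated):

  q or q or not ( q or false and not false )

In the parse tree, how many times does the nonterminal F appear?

[E [E [E [T [F q]]] or [T [F q]]] or [T [F not [F ( [E [E [T [F q]]] or [T [T [F false]] and [F not [F false]]]] )]]]]

8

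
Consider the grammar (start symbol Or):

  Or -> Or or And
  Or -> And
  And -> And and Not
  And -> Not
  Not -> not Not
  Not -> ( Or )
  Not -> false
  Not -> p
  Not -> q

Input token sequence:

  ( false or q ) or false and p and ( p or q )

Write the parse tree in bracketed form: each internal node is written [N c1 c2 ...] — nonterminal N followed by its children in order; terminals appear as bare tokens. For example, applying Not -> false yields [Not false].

Or
Or or And
And or And
Not or And
( Or ) or And
( Or or And ) or And
( And or And ) or And
( Not or And ) or And
( false or And ) or And
( false or Not ) or And
( false or q ) or And
( false or q ) or And and Not
( false or q ) or And and Not and Not
( false or q ) or Not and Not and Not
( false or q ) or false and Not and Not
( false or q ) or false and p and Not
( false or q ) or false and p and ( Or )
( false or q ) or false and p and ( Or or And )
( false or q ) or false and p and ( And or And )
( false or q ) or false and p and ( Not or And )
( false or q ) or false and p and ( p or And )
( false or q ) or false and p and ( p or Not )
( false or q ) or false and p and ( p or q )

[Or [Or [And [Not ( [Or [Or [And [Not false]]] or [And [Not q]]] )]]] or [And [And [And [Not false]] and [Not p]] and [Not ( [Or [Or [And [Not p]]] or [And [Not q]]] )]]]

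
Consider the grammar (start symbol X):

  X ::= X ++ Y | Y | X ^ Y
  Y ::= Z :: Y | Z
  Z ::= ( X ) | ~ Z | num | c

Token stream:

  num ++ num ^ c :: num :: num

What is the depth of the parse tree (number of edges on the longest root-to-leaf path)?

5

[X [X [X [Y [Z num]]] ++ [Y [Z num]]] ^ [Y [Z c] :: [Y [Z num] :: [Y [Z num]]]]]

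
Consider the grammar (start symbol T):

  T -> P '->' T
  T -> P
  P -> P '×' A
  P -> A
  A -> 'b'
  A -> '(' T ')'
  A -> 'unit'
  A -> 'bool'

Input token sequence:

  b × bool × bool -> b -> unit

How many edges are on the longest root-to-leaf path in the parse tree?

[T [P [P [P [A b]] × [A bool]] × [A bool]] -> [T [P [A b]] -> [T [P [A unit]]]]]

5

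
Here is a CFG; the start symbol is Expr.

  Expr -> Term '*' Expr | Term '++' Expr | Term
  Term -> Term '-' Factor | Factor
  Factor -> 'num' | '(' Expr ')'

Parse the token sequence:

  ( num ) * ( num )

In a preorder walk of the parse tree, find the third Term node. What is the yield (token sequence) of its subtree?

( num )

[Expr [Term [Factor ( [Expr [Term [Factor num]]] )]] * [Expr [Term [Factor ( [Expr [Term [Factor num]]] )]]]]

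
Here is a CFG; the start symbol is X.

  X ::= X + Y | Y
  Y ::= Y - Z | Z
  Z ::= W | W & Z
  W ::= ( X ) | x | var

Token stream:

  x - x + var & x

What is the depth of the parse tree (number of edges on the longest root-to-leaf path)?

6

[X [X [Y [Y [Z [W x]]] - [Z [W x]]]] + [Y [Z [W var] & [Z [W x]]]]]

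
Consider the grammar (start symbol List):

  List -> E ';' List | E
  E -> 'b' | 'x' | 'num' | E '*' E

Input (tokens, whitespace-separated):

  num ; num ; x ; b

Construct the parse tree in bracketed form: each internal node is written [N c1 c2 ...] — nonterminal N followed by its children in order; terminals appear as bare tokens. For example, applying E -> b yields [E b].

[List [E num] ; [List [E num] ; [List [E x] ; [List [E b]]]]]

List
E ; List
num ; List
num ; E ; List
num ; num ; List
num ; num ; E ; List
num ; num ; x ; List
num ; num ; x ; E
num ; num ; x ; b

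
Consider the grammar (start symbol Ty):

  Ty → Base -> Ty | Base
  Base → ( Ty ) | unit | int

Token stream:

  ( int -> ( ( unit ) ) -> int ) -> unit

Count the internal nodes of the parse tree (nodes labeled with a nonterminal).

[Ty [Base ( [Ty [Base int] -> [Ty [Base ( [Ty [Base ( [Ty [Base unit]] )]] )] -> [Ty [Base int]]]] )] -> [Ty [Base unit]]]

14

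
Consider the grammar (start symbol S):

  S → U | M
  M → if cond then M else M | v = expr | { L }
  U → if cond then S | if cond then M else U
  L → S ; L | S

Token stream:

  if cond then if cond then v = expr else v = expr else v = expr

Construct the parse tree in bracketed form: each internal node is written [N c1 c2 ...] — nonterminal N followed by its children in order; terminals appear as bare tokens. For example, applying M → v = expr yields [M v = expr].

S
M
if cond then M else M
if cond then if cond then M else M else M
if cond then if cond then v = expr else M else M
if cond then if cond then v = expr else v = expr else M
if cond then if cond then v = expr else v = expr else v = expr

[S [M if cond then [M if cond then [M v = expr] else [M v = expr]] else [M v = expr]]]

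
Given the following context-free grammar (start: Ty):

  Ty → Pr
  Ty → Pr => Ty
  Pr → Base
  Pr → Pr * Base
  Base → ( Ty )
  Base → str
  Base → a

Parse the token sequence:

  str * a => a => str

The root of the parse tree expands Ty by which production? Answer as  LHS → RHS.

Ty → Pr => Ty

[Ty [Pr [Pr [Base str]] * [Base a]] => [Ty [Pr [Base a]] => [Ty [Pr [Base str]]]]]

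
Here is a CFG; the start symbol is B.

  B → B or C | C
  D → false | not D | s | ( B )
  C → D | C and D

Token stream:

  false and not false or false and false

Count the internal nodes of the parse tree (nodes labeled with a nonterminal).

[B [B [C [C [D false]] and [D not [D false]]]] or [C [C [D false]] and [D false]]]

11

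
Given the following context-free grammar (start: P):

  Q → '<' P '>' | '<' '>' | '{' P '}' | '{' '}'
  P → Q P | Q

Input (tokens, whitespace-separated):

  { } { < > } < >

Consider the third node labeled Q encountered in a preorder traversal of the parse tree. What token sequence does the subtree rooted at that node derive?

< >

[P [Q { }] [P [Q { [P [Q < >]] }] [P [Q < >]]]]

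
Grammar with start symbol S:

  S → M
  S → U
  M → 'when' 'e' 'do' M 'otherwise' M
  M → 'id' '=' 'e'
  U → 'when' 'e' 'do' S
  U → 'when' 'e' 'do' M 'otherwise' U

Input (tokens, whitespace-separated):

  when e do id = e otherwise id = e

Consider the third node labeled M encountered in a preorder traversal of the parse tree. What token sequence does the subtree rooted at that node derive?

[S [M when e do [M id = e] otherwise [M id = e]]]

id = e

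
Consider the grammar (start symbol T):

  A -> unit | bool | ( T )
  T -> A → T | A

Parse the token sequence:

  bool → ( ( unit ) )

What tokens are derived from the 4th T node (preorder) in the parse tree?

[T [A bool] → [T [A ( [T [A ( [T [A unit]] )]] )]]]

unit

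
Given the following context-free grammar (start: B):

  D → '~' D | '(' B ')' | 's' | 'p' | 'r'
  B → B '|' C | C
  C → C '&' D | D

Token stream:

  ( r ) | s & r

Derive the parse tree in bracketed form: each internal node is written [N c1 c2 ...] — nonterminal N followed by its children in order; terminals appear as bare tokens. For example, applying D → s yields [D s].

[B [B [C [D ( [B [C [D r]]] )]]] | [C [C [D s]] & [D r]]]

B
B | C
C | C
D | C
( B ) | C
( C ) | C
( D ) | C
( r ) | C
( r ) | C & D
( r ) | D & D
( r ) | s & D
( r ) | s & r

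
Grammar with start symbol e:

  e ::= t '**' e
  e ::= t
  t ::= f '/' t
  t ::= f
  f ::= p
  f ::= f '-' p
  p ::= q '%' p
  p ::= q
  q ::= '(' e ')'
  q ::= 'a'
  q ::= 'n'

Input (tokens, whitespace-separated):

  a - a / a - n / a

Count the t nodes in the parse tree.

3

[e [t [f [f [p [q a]]] - [p [q a]]] / [t [f [f [p [q a]]] - [p [q n]]] / [t [f [p [q a]]]]]]]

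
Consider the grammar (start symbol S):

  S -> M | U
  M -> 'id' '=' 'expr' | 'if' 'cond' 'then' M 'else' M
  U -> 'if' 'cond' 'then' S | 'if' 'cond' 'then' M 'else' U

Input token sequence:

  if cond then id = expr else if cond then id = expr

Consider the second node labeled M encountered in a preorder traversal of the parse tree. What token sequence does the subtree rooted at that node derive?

[S [U if cond then [M id = expr] else [U if cond then [S [M id = expr]]]]]

id = expr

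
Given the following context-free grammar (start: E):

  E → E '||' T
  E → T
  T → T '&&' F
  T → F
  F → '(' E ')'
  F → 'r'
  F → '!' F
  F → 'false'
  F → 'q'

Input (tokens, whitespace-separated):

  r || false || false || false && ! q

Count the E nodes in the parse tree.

[E [E [E [E [T [F r]]] || [T [F false]]] || [T [F false]]] || [T [T [F false]] && [F ! [F q]]]]

4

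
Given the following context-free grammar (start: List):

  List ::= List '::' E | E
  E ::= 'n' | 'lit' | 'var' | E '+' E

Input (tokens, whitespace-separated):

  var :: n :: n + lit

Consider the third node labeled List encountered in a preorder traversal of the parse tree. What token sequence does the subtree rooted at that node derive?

var

[List [List [List [E var]] :: [E n]] :: [E [E n] + [E lit]]]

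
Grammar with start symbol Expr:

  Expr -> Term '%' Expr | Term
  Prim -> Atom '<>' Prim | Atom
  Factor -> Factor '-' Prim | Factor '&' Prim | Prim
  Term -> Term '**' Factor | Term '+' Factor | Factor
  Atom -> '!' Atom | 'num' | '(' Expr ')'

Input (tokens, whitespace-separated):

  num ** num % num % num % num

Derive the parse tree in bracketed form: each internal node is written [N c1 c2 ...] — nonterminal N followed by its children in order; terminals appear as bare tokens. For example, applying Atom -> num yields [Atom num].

[Expr [Term [Term [Factor [Prim [Atom num]]]] ** [Factor [Prim [Atom num]]]] % [Expr [Term [Factor [Prim [Atom num]]]] % [Expr [Term [Factor [Prim [Atom num]]]] % [Expr [Term [Factor [Prim [Atom num]]]]]]]]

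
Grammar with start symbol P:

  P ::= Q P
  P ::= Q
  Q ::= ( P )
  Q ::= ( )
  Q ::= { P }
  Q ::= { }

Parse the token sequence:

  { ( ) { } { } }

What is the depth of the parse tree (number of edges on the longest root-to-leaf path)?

[P [Q { [P [Q ( )] [P [Q { }] [P [Q { }]]]] }]]

6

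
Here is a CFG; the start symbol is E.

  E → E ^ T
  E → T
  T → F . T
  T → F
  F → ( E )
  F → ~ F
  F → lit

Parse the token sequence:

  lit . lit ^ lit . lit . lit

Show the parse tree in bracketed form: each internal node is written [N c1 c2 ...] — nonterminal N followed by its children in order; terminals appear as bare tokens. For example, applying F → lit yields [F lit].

E
E ^ T
T ^ T
F . T ^ T
lit . T ^ T
lit . F ^ T
lit . lit ^ T
lit . lit ^ F . T
lit . lit ^ lit . T
lit . lit ^ lit . F . T
lit . lit ^ lit . lit . T
lit . lit ^ lit . lit . F
lit . lit ^ lit . lit . lit

[E [E [T [F lit] . [T [F lit]]]] ^ [T [F lit] . [T [F lit] . [T [F lit]]]]]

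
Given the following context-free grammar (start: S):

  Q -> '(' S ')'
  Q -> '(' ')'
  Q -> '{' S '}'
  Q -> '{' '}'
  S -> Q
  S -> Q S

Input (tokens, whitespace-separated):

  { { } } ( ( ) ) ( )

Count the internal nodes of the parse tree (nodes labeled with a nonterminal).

[S [Q { [S [Q { }]] }] [S [Q ( [S [Q ( )]] )] [S [Q ( )]]]]

10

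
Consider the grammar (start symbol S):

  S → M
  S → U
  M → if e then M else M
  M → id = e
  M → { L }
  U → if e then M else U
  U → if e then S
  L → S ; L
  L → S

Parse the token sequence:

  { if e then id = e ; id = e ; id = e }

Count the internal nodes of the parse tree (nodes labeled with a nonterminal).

[S [M { [L [S [U if e then [S [M id = e]]]] ; [L [S [M id = e]] ; [L [S [M id = e]]]]] }]]

13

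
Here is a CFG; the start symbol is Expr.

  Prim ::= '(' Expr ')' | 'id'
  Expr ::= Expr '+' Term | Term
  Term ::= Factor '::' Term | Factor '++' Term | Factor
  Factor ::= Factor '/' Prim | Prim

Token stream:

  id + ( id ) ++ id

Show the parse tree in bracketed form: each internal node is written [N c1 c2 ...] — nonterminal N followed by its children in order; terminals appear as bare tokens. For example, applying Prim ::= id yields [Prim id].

Expr
Expr + Term
Term + Term
Factor + Term
Prim + Term
id + Term
id + Factor ++ Term
id + Prim ++ Term
id + ( Expr ) ++ Term
id + ( Term ) ++ Term
id + ( Factor ) ++ Term
id + ( Prim ) ++ Term
id + ( id ) ++ Term
id + ( id ) ++ Factor
id + ( id ) ++ Prim
id + ( id ) ++ id

[Expr [Expr [Term [Factor [Prim id]]]] + [Term [Factor [Prim ( [Expr [Term [Factor [Prim id]]]] )]] ++ [Term [Factor [Prim id]]]]]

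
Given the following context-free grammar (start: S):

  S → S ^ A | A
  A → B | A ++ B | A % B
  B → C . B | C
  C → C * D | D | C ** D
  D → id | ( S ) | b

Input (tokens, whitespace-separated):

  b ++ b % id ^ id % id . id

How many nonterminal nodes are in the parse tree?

25

[S [S [A [A [A [B [C [D b]]]] ++ [B [C [D b]]]] % [B [C [D id]]]]] ^ [A [A [B [C [D id]]]] % [B [C [D id]] . [B [C [D id]]]]]]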